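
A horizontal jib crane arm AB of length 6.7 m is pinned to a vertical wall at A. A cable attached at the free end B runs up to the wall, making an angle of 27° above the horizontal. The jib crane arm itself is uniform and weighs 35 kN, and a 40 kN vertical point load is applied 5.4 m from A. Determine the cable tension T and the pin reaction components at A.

ΣM about A: T·sin27°·6.7 − 35·3.35 − 40·5.4 = 0 → T = 333.25/(6.7·0.45399) = 109.559 ≈ 109.6 kN.
ΣF_x = 0: A_x − T·cos27° = 0 → A_x = 109.559 × 0.891007 = 97.62 kN.
ΣF_y = 0: A_y + T·sin27° − 35 − 40 = 0 → A_y = 75 − 109.559 × 0.45399 = 25.26 kN.

T = 109.6 kN, A_x = 97.62 kN, A_y = 25.26 kN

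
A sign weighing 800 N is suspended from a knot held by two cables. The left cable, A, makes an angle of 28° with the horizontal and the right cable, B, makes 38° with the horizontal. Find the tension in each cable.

ΣF_x = 0: −T_A·cos28° + T_B·cos38° = 0 → T_B = 1.12048·T_A.
ΣF_y = 0: T_A·sin28° + T_B·sin38° = 800.
Substitute: T_A·(0.469472 + 1.12048·0.615661) = 800 → T_A = 690.067 ≈ 690.1 N.
Then T_B = 1.12048 × 690.067 = 773.2 N.

T_A = 690.1 N, T_B = 773.2 N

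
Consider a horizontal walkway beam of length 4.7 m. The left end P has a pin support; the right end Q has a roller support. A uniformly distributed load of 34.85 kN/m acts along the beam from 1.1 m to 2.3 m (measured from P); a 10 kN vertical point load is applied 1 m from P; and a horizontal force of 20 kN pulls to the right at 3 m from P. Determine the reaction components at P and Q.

P_x = -20.00 kN, P_y = 34.57 kN, Q_y = 17.25 kN

Resultant of the distributed load: 34.85 × 1.2 = 41.82 kN at 1.7 m from P.
Moments about P: Q_y·4.7 − (34.85·1.2)·1.7 − 10·1 = 0 → Q_y = 81.094/4.7 = 17.254 ≈ 17.25 kN.
ΣF_y = 0: P_y + 17.254 − 34.85·1.2 − 10 = 0 → P_y = 34.57 kN.
ΣF_x = 0: P_x + 20 = 0 → P_x = -20.00 kN.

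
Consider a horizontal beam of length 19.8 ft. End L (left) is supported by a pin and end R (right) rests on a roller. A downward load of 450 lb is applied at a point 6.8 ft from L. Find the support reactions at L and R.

ΣM about L: R_y·19.8 − 450·6.8 = 0 → R_y = 3060/19.8 = 154.545 ≈ 154.5 lb.
ΣF_y = 0: L_y + 154.545 − 450 = 0 → L_y = 295.5 lb.
ΣF_x = 0: no horizontal applied forces, so L_x = 0.

L_x = 0, L_y = 295.5 lb, R_y = 154.5 lb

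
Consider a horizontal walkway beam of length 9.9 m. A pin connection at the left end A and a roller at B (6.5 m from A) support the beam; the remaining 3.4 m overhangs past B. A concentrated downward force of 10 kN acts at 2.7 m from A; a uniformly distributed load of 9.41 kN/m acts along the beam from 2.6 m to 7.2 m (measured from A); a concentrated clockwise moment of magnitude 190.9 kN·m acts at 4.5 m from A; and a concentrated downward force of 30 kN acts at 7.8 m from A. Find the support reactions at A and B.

A_x = 0, A_y = -18.87 kN, B_y = 102.2 kN

Resultant of the distributed load: 9.41 × 4.6 = 43.286 kN at 4.9 m from A.
Taking moments about A: B_y·6.5 − 10·2.7 − (9.41·4.6)·4.9 − 190.9 − 30·7.8 = 0 → B_y = 664.0014/6.5 = 102.154 ≈ 102.2 kN.
ΣF_y = 0: A_y + 102.154 − 10 − 9.41·4.6 − 30 = 0 → A_y = -18.87 kN.
ΣF_x = 0: no horizontal applied forces, so A_x = 0.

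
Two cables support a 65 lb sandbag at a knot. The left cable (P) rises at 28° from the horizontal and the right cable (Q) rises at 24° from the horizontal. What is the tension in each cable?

ΣF_x = 0: −T_P·cos28° + T_Q·cos24° = 0 → T_Q = 0.966506·T_P.
ΣF_y = 0: T_P·sin28° + T_Q·sin24° = 65.
Substitute: T_P·(0.469472 + 0.966506·0.406737) = 65 → T_P = 75.3548 ≈ 75.35 lb.
Then T_Q = 0.966506 × 75.3548 = 72.83 lb.

T_P = 75.35 lb, T_Q = 72.83 lb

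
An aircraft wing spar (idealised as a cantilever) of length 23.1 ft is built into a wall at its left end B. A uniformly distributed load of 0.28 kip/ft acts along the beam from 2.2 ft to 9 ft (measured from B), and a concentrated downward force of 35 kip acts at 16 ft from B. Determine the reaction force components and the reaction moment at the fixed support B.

B_x = 0, B_y = 36.90 kip, M_B = 570.7 kip·ft

Resultant of the distributed load: 0.28 × 6.8 = 1.904 kip at 5.6 ft from B.
ΣF_x = 0: B_x = 0.
ΣF_y = 0: B_y − 0.28·6.8 − 35 = 0 → B_y = 36.90 kip.
ΣM about B: M_B − (0.28·6.8)·5.6 − 35·16 = 0 → M_B = 570.7 kip·ft.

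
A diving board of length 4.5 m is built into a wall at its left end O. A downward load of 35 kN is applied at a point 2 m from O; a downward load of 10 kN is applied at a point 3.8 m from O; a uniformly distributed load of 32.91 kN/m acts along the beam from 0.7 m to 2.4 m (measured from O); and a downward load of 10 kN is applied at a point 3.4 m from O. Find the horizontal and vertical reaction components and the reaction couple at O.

Resultant of the distributed load: 32.91 × 1.7 = 55.947 kN at 1.55 m from O.
ΣF_x = 0: O_x = 0.
ΣF_y = 0: O_y − 35 − 10 − 32.91·1.7 − 10 = 0 → O_y = 110.9 kN.
ΣM about O: M_O − 35·2 − 10·3.8 − (32.91·1.7)·1.55 − 10·3.4 = 0 → M_O = 228.7 kN·m.

O_x = 0, O_y = 110.9 kN, M_O = 228.7 kN·m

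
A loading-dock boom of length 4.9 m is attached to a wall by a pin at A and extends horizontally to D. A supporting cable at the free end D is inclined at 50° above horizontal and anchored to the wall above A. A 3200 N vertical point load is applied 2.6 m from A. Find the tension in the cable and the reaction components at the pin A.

ΣM about A: T·sin50°·4.9 − 3200·2.6 = 0 → T = 8320/(4.9·0.766044) = 2216.53 ≈ 2217 N.
ΣF_x = 0: A_x − T·cos50° = 0 → A_x = 2216.53 × 0.642788 = 1425 N.
ΣF_y = 0: A_y + T·sin50° − 3200 = 0 → A_y = 3200 − 2216.53 × 0.766044 = 1502 N.

T = 2217 N, A_x = 1425 N, A_y = 1502 N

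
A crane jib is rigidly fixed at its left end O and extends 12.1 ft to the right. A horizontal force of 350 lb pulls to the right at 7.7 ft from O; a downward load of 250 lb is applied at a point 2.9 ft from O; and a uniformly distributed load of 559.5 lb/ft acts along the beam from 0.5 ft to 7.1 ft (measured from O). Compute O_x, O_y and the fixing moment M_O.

O_x = -350.0 lb, O_y = 3943 lb, M_O = 14760 lb·ft

Resultant of the distributed load: 559.5 × 6.6 = 3692.7 lb at 3.8 ft from O.
ΣF_x = 0: O_x + 350 = 0 → O_x = -350.0 lb.
ΣF_y = 0: O_y − 250 − 559.5·6.6 = 0 → O_y = 3943 lb.
ΣM about O: M_O − 250·2.9 − (559.5·6.6)·3.8 = 0 → M_O = 14760 lb·ft.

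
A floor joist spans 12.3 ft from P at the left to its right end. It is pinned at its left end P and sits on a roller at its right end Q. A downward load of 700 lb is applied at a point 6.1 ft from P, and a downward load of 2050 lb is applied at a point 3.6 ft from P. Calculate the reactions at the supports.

Taking moments about P: Q_y·12.3 − 700·6.1 − 2050·3.6 = 0 → Q_y = 11650/12.3 = 947.154 ≈ 947.2 lb.
ΣF_y = 0: P_y + 947.154 − 700 − 2050 = 0 → P_y = 1803 lb.
ΣF_x = 0: no horizontal applied forces, so P_x = 0.

P_x = 0, P_y = 1803 lb, Q_y = 947.2 lb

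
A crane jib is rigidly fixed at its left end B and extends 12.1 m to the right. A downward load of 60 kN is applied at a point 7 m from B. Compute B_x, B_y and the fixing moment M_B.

B_x = 0, B_y = 60.00 kN, M_B = 420.0 kN·m

ΣF_x = 0: B_x = 0.
ΣF_y = 0: B_y − 60 = 0 → B_y = 60.00 kN.
ΣM about B: M_B − 60·7 = 0 → M_B = 420.0 kN·m.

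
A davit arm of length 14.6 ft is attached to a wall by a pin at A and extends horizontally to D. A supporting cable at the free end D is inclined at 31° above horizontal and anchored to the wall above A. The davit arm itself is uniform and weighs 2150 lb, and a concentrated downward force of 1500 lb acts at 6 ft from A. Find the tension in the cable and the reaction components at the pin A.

T = 3284 lb, A_x = 2815 lb, A_y = 1959 lb

ΣM about A: T·sin31°·14.6 − 2150·7.3 − 1500·6 = 0 → T = 24695/(14.6·0.515038) = 3284.1 ≈ 3284 lb.
ΣF_x = 0: A_x − T·cos31° = 0 → A_x = 3284.1 × 0.857167 = 2815 lb.
ΣF_y = 0: A_y + T·sin31° − 2150 − 1500 = 0 → A_y = 3650 − 3284.1 × 0.515038 = 1959 lb.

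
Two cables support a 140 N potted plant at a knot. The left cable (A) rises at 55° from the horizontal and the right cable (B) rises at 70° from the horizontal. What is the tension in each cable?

T_A = 58.45 N, T_B = 98.03 N

ΣF_x = 0: −T_A·cos55° + T_B·cos70° = 0 → T_B = 1.67703·T_A.
ΣF_y = 0: T_A·sin55° + T_B·sin70° = 140.
Substitute: T_A·(0.819152 + 1.67703·0.939693) = 140 → T_A = 58.454 ≈ 58.45 N.
Then T_B = 1.67703 × 58.454 = 98.03 N.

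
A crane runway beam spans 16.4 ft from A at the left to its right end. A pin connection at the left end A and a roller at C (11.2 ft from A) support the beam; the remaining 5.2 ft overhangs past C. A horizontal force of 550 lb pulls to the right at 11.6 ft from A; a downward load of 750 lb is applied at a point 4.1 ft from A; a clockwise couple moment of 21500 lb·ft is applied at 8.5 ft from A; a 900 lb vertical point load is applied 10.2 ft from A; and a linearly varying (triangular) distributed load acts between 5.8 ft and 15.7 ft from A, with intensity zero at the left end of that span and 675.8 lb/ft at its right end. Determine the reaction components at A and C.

A_x = -550.0 lb, A_y = -1722 lb, C_y = 6717 lb

Resultant of the triangular load: ½ × 675.8 × 9.9 = 3345.21 lb, acting at 12.4 ft from A (one-third of the span from the peak).
Moments about A: C_y·11.2 − 750·4.1 − 21500 − 900·10.2 − (½·675.8·9.9)·12.4 = 0 → C_y = 75235.604/11.2 = 6717.46 ≈ 6717 lb.
ΣF_y = 0: A_y + 6717.46 − 750 − 900 − ½·675.8·9.9 = 0 → A_y = -1722 lb.
ΣF_x = 0: A_x + 550 = 0 → A_x = -550.0 lb.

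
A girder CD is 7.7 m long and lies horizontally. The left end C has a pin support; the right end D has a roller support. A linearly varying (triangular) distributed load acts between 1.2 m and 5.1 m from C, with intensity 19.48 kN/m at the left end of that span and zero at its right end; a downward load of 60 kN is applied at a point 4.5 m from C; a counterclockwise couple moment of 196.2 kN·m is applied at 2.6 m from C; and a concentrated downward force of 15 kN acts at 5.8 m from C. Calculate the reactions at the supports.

Resultant of the triangular load: ½ × 19.48 × 3.9 = 37.986 kN, acting at 2.5 m from C (one-third of the span from the peak).
Moments about C: D_y·7.7 − (½·19.48·3.9)·2.5 − 60·4.5 + 196.2 − 15·5.8 = 0 → D_y = 255.765/7.7 = 33.2162 ≈ 33.22 kN.
ΣF_y = 0: C_y + 33.2162 − ½·19.48·3.9 − 60 − 15 = 0 → C_y = 79.77 kN.
ΣF_x = 0: no horizontal applied forces, so C_x = 0.

C_x = 0, C_y = 79.77 kN, D_y = 33.22 kN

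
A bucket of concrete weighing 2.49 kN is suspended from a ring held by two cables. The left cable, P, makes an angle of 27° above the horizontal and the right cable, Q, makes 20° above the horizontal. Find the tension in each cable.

T_P = 3.199 kN, T_Q = 3.034 kN

ΣF_x = 0: −T_P·cos27° + T_Q·cos20° = 0 → T_Q = 0.948189·T_P.
ΣF_y = 0: T_P·sin27° + T_Q·sin20° = 2.49.
Substitute: T_P·(0.45399 + 0.948189·0.34202) = 2.49 → T_P = 3.19932 ≈ 3.199 kN.
Then T_Q = 0.948189 × 3.19932 = 3.034 kN.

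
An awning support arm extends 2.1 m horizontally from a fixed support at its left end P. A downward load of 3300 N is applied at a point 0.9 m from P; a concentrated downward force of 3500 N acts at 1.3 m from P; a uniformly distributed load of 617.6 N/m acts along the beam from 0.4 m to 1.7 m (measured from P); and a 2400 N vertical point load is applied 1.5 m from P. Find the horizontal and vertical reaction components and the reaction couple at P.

Resultant of the distributed load: 617.6 × 1.3 = 802.88 N at 1.05 m from P.
ΣF_x = 0: P_x = 0.
ΣF_y = 0: P_y − 3300 − 3500 − 617.6·1.3 − 2400 = 0 → P_y = 10000 N.
ΣM about P: M_P − 3300·0.9 − 3500·1.3 − (617.6·1.3)·1.05 − 2400·1.5 = 0 → M_P = 11960 N·m.

P_x = 0, P_y = 10000 N, M_P = 11960 N·m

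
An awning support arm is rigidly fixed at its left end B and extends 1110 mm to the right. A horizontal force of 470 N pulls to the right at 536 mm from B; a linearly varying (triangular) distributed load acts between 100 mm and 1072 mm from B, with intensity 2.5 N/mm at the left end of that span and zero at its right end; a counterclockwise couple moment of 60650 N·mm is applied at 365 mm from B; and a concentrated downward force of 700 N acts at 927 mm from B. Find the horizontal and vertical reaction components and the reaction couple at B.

Resultant of the triangular load: ½ × 2.5 × 972 = 1215 N, acting at 424 mm from B (one-third of the span from the peak).
ΣF_x = 0: B_x + 470 = 0 → B_x = -470.0 N.
ΣF_y = 0: B_y − ½·2.5·972 − 700 = 0 → B_y = 1915 N.
ΣM about B: M_B − (½·2.5·972)·424 + 60650 − 700·927 = 0 → M_B = 1103000 N·mm.

B_x = -470.0 N, B_y = 1915 N, M_B = 1103000 N·mm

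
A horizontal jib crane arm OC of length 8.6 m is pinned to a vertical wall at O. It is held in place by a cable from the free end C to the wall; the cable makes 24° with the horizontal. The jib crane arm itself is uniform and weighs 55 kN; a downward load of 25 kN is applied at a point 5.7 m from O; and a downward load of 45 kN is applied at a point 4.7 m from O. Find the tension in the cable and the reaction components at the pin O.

T = 168.8 kN, O_x = 154.2 kN, O_y = 56.34 kN

ΣM about O: T·sin24°·8.6 − 55·4.3 − 25·5.7 − 45·4.7 = 0 → T = 590.5/(8.6·0.406737) = 168.814 ≈ 168.8 kN.
ΣF_x = 0: O_x − T·cos24° = 0 → O_x = 168.814 × 0.913545 = 154.2 kN.
ΣF_y = 0: O_y + T·sin24° − 55 − 25 − 45 = 0 → O_y = 125 − 168.814 × 0.406737 = 56.34 kN.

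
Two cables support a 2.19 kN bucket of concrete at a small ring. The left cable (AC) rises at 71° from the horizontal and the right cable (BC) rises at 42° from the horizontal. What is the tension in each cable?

T_AC = 1.768 kN, T_BC = 0.7746 kN

ΣF_x = 0: −T_AC·cos71° + T_BC·cos42° = 0 → T_BC = 0.438095·T_AC.
ΣF_y = 0: T_AC·sin71° + T_BC·sin42° = 2.19.
Substitute: T_AC·(0.945519 + 0.438095·0.669131) = 2.19 → T_AC = 1.76804 ≈ 1.768 kN.
Then T_BC = 0.438095 × 1.76804 = 0.7746 kN.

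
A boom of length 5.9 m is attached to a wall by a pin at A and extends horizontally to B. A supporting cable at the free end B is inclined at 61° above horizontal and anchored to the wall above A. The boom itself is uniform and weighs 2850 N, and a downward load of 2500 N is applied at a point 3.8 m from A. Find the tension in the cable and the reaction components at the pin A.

T = 3470 N, A_x = 1682 N, A_y = 2315 N

ΣM about A: T·sin61°·5.9 − 2850·2.95 − 2500·3.8 = 0 → T = 17907.5/(5.9·0.87462) = 3470.27 ≈ 3470 N.
ΣF_x = 0: A_x − T·cos61° = 0 → A_x = 3470.27 × 0.48481 = 1682 N.
ΣF_y = 0: A_y + T·sin61° − 2850 − 2500 = 0 → A_y = 5350 − 3470.27 × 0.87462 = 2315 N.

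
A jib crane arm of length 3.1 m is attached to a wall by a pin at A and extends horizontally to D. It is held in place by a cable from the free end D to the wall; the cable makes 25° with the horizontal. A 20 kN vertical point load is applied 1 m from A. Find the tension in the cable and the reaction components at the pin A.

T = 15.27 kN, A_x = 13.84 kN, A_y = 13.55 kN

ΣM about A: T·sin25°·3.1 − 20·1 = 0 → T = 20/(3.1·0.422618) = 15.2658 ≈ 15.27 kN.
ΣF_x = 0: A_x − T·cos25° = 0 → A_x = 15.2658 × 0.906308 = 13.84 kN.
ΣF_y = 0: A_y + T·sin25° − 20 = 0 → A_y = 20 − 15.2658 × 0.422618 = 13.55 kN.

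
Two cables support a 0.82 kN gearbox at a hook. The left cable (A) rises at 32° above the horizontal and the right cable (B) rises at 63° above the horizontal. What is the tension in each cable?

ΣF_x = 0: −T_A·cos32° + T_B·cos63° = 0 → T_B = 1.86799·T_A.
ΣF_y = 0: T_A·sin32° + T_B·sin63° = 0.82.
Substitute: T_A·(0.529919 + 1.86799·0.891007) = 0.82 → T_A = 0.373694 ≈ 0.3737 kN.
Then T_B = 1.86799 × 0.373694 = 0.6981 kN.

T_A = 0.3737 kN, T_B = 0.6981 kN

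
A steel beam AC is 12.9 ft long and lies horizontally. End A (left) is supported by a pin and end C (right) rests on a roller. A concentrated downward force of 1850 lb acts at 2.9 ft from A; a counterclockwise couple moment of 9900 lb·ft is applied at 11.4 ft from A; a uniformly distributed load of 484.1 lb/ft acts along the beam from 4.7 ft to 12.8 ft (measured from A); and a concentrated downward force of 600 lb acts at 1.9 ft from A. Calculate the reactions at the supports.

A_x = 0, A_y = 3975 lb, C_y = 2397 lb

Resultant of the distributed load: 484.1 × 8.1 = 3921.21 lb at 8.75 ft from A.
ΣM about A: C_y·12.9 − 1850·2.9 + 9900 − (484.1·8.1)·8.75 − 600·1.9 = 0 → C_y = 30915.5875/12.9 = 2396.56 ≈ 2397 lb.
ΣF_y = 0: A_y + 2396.56 − 1850 − 484.1·8.1 − 600 = 0 → A_y = 3975 lb.
ΣF_x = 0: no horizontal applied forces, so A_x = 0.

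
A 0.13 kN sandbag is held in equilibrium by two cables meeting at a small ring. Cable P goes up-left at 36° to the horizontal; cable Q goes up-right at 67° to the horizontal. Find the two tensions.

T_P = 0.05213 kN, T_Q = 0.1079 kN

ΣF_x = 0: −T_P·cos36° + T_Q·cos67° = 0 → T_Q = 2.07052·T_P.
ΣF_y = 0: T_P·sin36° + T_Q·sin67° = 0.13.
Substitute: T_P·(0.587785 + 2.07052·0.920505) = 0.13 → T_P = 0.0521312 ≈ 0.05213 kN.
Then T_Q = 2.07052 × 0.0521312 = 0.1079 kN.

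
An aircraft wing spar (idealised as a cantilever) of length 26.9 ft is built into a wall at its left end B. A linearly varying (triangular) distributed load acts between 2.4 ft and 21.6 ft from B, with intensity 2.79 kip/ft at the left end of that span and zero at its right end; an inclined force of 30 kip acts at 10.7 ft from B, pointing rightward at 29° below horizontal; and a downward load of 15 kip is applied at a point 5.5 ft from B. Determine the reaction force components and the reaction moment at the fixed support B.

Resultant of the triangular load: ½ × 2.79 × 19.2 = 26.784 kip, acting at 8.8 ft from B (one-third of the span from the peak).
ΣF_x = 0: B_x + 30·cos29° = 0 → B_x = -26.24 kip.
ΣF_y = 0: B_y − ½·2.79·19.2 − 30·sin29° − 15 = 0 → B_y = 56.33 kip.
ΣM about B: M_B − (½·2.79·19.2)·8.8 − 30·sin29°·10.7 − 15·5.5 = 0 → M_B = 473.8 kip·ft.

B_x = -26.24 kip, B_y = 56.33 kip, M_B = 473.8 kip·ft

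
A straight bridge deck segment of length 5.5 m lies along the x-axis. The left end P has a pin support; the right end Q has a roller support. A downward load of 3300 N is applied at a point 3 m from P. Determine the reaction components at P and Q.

Taking moments about P: Q_y·5.5 − 3300·3 = 0 → Q_y = 9900/5.5 = 1800 N.
ΣF_y = 0: P_y + 1800 − 3300 = 0 → P_y = 1500 N.
ΣF_x = 0: no horizontal applied forces, so P_x = 0.

P_x = 0, P_y = 1500 N, Q_y = 1800 N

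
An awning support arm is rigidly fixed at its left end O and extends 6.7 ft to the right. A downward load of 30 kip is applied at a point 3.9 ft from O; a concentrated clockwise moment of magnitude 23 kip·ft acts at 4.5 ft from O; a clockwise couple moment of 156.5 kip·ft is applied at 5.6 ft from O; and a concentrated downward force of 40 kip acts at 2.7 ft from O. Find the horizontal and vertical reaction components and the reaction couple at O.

O_x = 0, O_y = 70.00 kip, M_O = 404.5 kip·ft

ΣF_x = 0: O_x = 0.
ΣF_y = 0: O_y − 30 − 40 = 0 → O_y = 70.00 kip.
ΣM about O: M_O − 30·3.9 − 23 − 156.5 − 40·2.7 = 0 → M_O = 404.5 kip·ft.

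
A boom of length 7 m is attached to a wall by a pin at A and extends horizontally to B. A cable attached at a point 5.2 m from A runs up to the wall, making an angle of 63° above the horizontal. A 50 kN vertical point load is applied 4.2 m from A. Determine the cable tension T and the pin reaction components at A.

T = 45.32 kN, A_x = 20.58 kN, A_y = 9.615 kN

ΣM about A: T·sin63°·5.2 − 50·4.2 = 0 → T = 210/(5.2·0.891007) = 45.3247 ≈ 45.32 kN.
ΣF_x = 0: A_x − T·cos63° = 0 → A_x = 45.3247 × 0.45399 = 20.58 kN.
ΣF_y = 0: A_y + T·sin63° − 50 = 0 → A_y = 50 − 45.3247 × 0.891007 = 9.615 kN.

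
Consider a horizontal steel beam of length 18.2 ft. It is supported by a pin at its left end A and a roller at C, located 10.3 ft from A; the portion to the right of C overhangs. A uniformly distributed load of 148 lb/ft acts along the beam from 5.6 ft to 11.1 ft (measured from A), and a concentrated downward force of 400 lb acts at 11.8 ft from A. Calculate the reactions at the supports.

Resultant of the distributed load: 148 × 5.5 = 814 lb at 8.35 ft from A.
Moments about A: C_y·10.3 − (148·5.5)·8.35 − 400·11.8 = 0 → C_y = 11516.9/10.3 = 1118.15 ≈ 1118 lb.
ΣF_y = 0: A_y + 1118.15 − 148·5.5 − 400 = 0 → A_y = 95.85 lb.
ΣF_x = 0: no horizontal applied forces, so A_x = 0.

A_x = 0, A_y = 95.85 lb, C_y = 1118 lb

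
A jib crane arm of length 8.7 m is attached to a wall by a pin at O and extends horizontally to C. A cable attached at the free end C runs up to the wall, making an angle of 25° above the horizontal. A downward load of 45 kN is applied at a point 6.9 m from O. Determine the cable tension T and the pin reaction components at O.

ΣM about O: T·sin25°·8.7 − 45·6.9 = 0 → T = 310.5/(8.7·0.422618) = 84.449 ≈ 84.45 kN.
ΣF_x = 0: O_x − T·cos25° = 0 → O_x = 84.449 × 0.906308 = 76.54 kN.
ΣF_y = 0: O_y + T·sin25° − 45 = 0 → O_y = 45 − 84.449 × 0.422618 = 9.310 kN.

T = 84.45 kN, O_x = 76.54 kN, O_y = 9.310 kN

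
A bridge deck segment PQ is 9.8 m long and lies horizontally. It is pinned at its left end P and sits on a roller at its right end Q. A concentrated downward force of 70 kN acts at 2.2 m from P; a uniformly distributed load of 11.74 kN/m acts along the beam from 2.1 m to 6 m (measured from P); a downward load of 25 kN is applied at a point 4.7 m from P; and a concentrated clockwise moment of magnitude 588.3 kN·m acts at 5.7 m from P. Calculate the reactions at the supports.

Resultant of the distributed load: 11.74 × 3.9 = 45.786 kN at 4.05 m from P.
ΣM about P: Q_y·9.8 − 70·2.2 − (11.74·3.9)·4.05 − 25·4.7 − 588.3 = 0 → Q_y = 1045.2333/9.8 = 106.656 ≈ 106.7 kN.
ΣF_y = 0: P_y + 106.656 − 70 − 11.74·3.9 − 25 = 0 → P_y = 34.13 kN.
ΣF_x = 0: no horizontal applied forces, so P_x = 0.

P_x = 0, P_y = 34.13 kN, Q_y = 106.7 kN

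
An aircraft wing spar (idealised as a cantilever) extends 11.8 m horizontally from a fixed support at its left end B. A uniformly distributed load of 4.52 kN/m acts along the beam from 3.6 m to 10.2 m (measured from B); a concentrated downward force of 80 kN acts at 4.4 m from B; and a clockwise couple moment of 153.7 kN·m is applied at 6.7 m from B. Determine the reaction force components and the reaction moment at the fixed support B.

B_x = 0, B_y = 109.8 kN, M_B = 711.5 kN·m

Resultant of the distributed load: 4.52 × 6.6 = 29.832 kN at 6.9 m from B.
ΣF_x = 0: B_x = 0.
ΣF_y = 0: B_y − 4.52·6.6 − 80 = 0 → B_y = 109.8 kN.
ΣM about B: M_B − (4.52·6.6)·6.9 − 80·4.4 − 153.7 = 0 → M_B = 711.5 kN·m.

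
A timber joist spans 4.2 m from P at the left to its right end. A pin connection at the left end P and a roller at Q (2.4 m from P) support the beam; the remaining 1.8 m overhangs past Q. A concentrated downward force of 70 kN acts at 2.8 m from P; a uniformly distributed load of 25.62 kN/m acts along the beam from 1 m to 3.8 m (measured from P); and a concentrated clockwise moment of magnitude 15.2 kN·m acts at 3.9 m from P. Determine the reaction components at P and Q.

Resultant of the distributed load: 25.62 × 2.8 = 71.736 kN at 2.4 m from P.
Moments about P: Q_y·2.4 − 70·2.8 − (25.62·2.8)·2.4 − 15.2 = 0 → Q_y = 383.3664/2.4 = 159.736 ≈ 159.7 kN.
ΣF_y = 0: P_y + 159.736 − 70 − 25.62·2.8 = 0 → P_y = -18.00 kN.
ΣF_x = 0: no horizontal applied forces, so P_x = 0.

P_x = 0, P_y = -18.00 kN, Q_y = 159.7 kN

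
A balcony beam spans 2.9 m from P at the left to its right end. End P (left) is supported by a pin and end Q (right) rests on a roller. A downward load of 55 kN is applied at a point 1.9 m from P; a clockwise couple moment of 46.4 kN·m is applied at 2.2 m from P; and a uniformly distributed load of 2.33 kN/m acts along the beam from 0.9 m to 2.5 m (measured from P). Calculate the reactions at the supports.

P_x = 0, P_y = 4.508 kN, Q_y = 54.22 kN

Resultant of the distributed load: 2.33 × 1.6 = 3.728 kN at 1.7 m from P.
Taking moments about P: Q_y·2.9 − 55·1.9 − 46.4 − (2.33·1.6)·1.7 = 0 → Q_y = 157.2376/2.9 = 54.2199 ≈ 54.22 kN.
ΣF_y = 0: P_y + 54.2199 − 55 − 2.33·1.6 = 0 → P_y = 4.508 kN.
ΣF_x = 0: no horizontal applied forces, so P_x = 0.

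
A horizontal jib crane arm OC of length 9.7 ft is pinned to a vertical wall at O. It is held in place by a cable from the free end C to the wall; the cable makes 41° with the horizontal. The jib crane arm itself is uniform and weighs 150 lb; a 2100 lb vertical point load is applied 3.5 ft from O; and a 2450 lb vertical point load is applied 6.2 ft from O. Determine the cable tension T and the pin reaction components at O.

T = 3656 lb, O_x = 2759 lb, O_y = 2301 lb

ΣM about O: T·sin41°·9.7 − 150·4.85 − 2100·3.5 − 2450·6.2 = 0 → T = 23267.5/(9.7·0.656059) = 3656.24 ≈ 3656 lb.
ΣF_x = 0: O_x − T·cos41° = 0 → O_x = 3656.24 × 0.75471 = 2759 lb.
ΣF_y = 0: O_y + T·sin41° − 150 − 2100 − 2450 = 0 → O_y = 4700 − 3656.24 × 0.656059 = 2301 lb.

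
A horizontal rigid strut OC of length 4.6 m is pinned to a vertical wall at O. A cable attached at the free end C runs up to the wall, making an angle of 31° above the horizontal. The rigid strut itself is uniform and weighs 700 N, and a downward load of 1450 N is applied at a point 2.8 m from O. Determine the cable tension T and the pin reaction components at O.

ΣM about O: T·sin31°·4.6 − 700·2.3 − 1450·2.8 = 0 → T = 5670/(4.6·0.515038) = 2393.24 ≈ 2393 N.
ΣF_x = 0: O_x − T·cos31° = 0 → O_x = 2393.24 × 0.857167 = 2051 N.
ΣF_y = 0: O_y + T·sin31° − 700 − 1450 = 0 → O_y = 2150 − 2393.24 × 0.515038 = 917.4 N.

T = 2393 N, O_x = 2051 N, O_y = 917.4 N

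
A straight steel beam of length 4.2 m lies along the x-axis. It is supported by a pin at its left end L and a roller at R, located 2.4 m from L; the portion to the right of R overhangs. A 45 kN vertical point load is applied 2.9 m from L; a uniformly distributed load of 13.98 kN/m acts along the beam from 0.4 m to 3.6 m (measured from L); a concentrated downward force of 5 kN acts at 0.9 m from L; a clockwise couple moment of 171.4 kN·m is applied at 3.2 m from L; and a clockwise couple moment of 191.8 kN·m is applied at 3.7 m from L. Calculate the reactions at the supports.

Resultant of the distributed load: 13.98 × 3.2 = 44.736 kN at 2 m from L.
ΣM about L: R_y·2.4 − 45·2.9 − (13.98·3.2)·2 − 5·0.9 − 171.4 − 191.8 = 0 → R_y = 587.672/2.4 = 244.863 ≈ 244.9 kN.
ΣF_y = 0: L_y + 244.863 − 45 − 13.98·3.2 − 5 = 0 → L_y = -150.1 kN.
ΣF_x = 0: no horizontal applied forces, so L_x = 0.

L_x = 0, L_y = -150.1 kN, R_y = 244.9 kN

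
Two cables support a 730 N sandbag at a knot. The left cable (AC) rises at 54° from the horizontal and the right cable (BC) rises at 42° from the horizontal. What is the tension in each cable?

ΣF_x = 0: −T_AC·cos54° + T_BC·cos42° = 0 → T_BC = 0.790943·T_AC.
ΣF_y = 0: T_AC·sin54° + T_BC·sin42° = 730.
Substitute: T_AC·(0.809017 + 0.790943·0.669131) = 730 → T_AC = 545.484 ≈ 545.5 N.
Then T_BC = 0.790943 × 545.484 = 431.4 N.

T_AC = 545.5 N, T_BC = 431.4 N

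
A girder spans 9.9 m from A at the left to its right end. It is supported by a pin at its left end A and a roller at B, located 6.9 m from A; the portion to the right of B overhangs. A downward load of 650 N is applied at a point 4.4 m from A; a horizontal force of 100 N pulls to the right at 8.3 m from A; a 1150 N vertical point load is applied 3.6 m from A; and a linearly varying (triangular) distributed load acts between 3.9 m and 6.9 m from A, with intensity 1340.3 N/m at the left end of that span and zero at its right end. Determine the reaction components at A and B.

Resultant of the triangular load: ½ × 1340.3 × 3 = 2010.45 N, acting at 4.9 m from A (one-third of the span from the peak).
Taking moments about A: B_y·6.9 − 650·4.4 − 1150·3.6 − (½·1340.3·3)·4.9 = 0 → B_y = 16851.205/6.9 = 2442.2 ≈ 2442 N.
ΣF_y = 0: A_y + 2442.2 − 650 − 1150 − ½·1340.3·3 = 0 → A_y = 1368 N.
ΣF_x = 0: A_x + 100 = 0 → A_x = -100.0 N.

A_x = -100.0 N, A_y = 1368 N, B_y = 2442 N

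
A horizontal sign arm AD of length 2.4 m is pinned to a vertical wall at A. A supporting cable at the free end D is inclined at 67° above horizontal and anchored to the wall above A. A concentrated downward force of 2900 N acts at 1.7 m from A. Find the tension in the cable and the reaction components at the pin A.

ΣM about A: T·sin67°·2.4 − 2900·1.7 = 0 → T = 4930/(2.4·0.920505) = 2231.56 ≈ 2232 N.
ΣF_x = 0: A_x − T·cos67° = 0 → A_x = 2231.56 × 0.390731 = 871.9 N.
ΣF_y = 0: A_y + T·sin67° − 2900 = 0 → A_y = 2900 − 2231.56 × 0.920505 = 845.8 N.

T = 2232 N, A_x = 871.9 N, A_y = 845.8 N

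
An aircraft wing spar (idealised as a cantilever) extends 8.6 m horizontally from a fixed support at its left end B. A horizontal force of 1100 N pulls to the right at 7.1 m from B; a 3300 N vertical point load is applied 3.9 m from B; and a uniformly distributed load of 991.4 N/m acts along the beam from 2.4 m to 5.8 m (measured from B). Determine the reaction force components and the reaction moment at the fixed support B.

Resultant of the distributed load: 991.4 × 3.4 = 3370.76 N at 4.1 m from B.
ΣF_x = 0: B_x + 1100 = 0 → B_x = -1100 N.
ΣF_y = 0: B_y − 3300 − 991.4·3.4 = 0 → B_y = 6671 N.
ΣM about B: M_B − 3300·3.9 − (991.4·3.4)·4.1 = 0 → M_B = 26690 N·m.

B_x = -1100 N, B_y = 6671 N, M_B = 26690 N·m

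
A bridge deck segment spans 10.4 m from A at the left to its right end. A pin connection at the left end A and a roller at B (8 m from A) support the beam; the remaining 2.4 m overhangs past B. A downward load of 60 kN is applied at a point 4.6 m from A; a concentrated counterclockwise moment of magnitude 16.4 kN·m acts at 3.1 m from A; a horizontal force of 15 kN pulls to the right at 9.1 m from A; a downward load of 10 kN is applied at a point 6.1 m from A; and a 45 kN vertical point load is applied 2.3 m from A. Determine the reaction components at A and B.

A_x = -15.00 kN, A_y = 61.99 kN, B_y = 53.01 kN

Moments about A: B_y·8 − 60·4.6 + 16.4 − 10·6.1 − 45·2.3 = 0 → B_y = 424.1/8 = 53.0125 ≈ 53.01 kN.
ΣF_y = 0: A_y + 53.0125 − 60 − 10 − 45 = 0 → A_y = 61.99 kN.
ΣF_x = 0: A_x + 15 = 0 → A_x = -15.00 kN.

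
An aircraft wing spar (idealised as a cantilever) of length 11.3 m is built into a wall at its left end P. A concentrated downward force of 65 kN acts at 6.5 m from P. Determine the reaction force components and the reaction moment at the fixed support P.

ΣF_x = 0: P_x = 0.
ΣF_y = 0: P_y − 65 = 0 → P_y = 65.00 kN.
ΣM about P: M_P − 65·6.5 = 0 → M_P = 422.5 kN·m.

P_x = 0, P_y = 65.00 kN, M_P = 422.5 kN·m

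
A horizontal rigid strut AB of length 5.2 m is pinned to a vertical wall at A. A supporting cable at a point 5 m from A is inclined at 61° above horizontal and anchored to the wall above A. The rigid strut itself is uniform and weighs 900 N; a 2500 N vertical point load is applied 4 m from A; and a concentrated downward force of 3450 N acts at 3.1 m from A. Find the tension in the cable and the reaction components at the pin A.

T = 5267 N, A_x = 2554 N, A_y = 2243 N

ΣM about A: T·sin61°·5 − 900·2.6 − 2500·4 − 3450·3.1 = 0 → T = 23035/(5·0.87462) = 5267.43 ≈ 5267 N.
ΣF_x = 0: A_x − T·cos61° = 0 → A_x = 5267.43 × 0.48481 = 2554 N.
ΣF_y = 0: A_y + T·sin61° − 900 − 2500 − 3450 = 0 → A_y = 6850 − 5267.43 × 0.87462 = 2243 N.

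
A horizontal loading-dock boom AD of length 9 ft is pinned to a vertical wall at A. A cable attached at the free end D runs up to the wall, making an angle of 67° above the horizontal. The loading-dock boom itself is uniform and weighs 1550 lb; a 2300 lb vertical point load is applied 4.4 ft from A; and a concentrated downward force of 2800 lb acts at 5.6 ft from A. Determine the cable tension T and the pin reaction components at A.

T = 3956 lb, A_x = 1546 lb, A_y = 3008 lb

ΣM about A: T·sin67°·9 − 1550·4.5 − 2300·4.4 − 2800·5.6 = 0 → T = 32775/(9·0.920505) = 3956.16 ≈ 3956 lb.
ΣF_x = 0: A_x − T·cos67° = 0 → A_x = 3956.16 × 0.390731 = 1546 lb.
ΣF_y = 0: A_y + T·sin67° − 1550 − 2300 − 2800 = 0 → A_y = 6650 − 3956.16 × 0.920505 = 3008 lb.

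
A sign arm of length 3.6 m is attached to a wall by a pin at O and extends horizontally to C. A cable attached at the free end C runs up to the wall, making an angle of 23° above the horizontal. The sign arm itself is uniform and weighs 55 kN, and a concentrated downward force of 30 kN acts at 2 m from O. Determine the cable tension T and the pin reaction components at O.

ΣM about O: T·sin23°·3.6 − 55·1.8 − 30·2 = 0 → T = 159/(3.6·0.390731) = 113.036 ≈ 113.0 kN.
ΣF_x = 0: O_x − T·cos23° = 0 → O_x = 113.036 × 0.920505 = 104.1 kN.
ΣF_y = 0: O_y + T·sin23° − 55 − 30 = 0 → O_y = 85 − 113.036 × 0.390731 = 40.83 kN.

T = 113.0 kN, O_x = 104.1 kN, O_y = 40.83 kN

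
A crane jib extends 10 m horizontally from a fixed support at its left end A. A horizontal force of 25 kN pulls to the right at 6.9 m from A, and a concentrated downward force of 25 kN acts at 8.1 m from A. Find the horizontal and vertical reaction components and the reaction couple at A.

ΣF_x = 0: A_x + 25 = 0 → A_x = -25.00 kN.
ΣF_y = 0: A_y − 25 = 0 → A_y = 25.00 kN.
ΣM about A: M_A − 25·8.1 = 0 → M_A = 202.5 kN·m.

A_x = -25.00 kN, A_y = 25.00 kN, M_A = 202.5 kN·m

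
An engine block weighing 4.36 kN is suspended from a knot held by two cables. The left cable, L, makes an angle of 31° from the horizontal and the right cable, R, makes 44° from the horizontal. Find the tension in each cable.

T_L = 3.247 kN, T_R = 3.869 kN

ΣF_x = 0: −T_L·cos31° + T_R·cos44° = 0 → T_R = 1.1916·T_L.
ΣF_y = 0: T_L·sin31° + T_R·sin44° = 4.36.
Substitute: T_L·(0.515038 + 1.1916·0.694658) = 4.36 → T_L = 3.24696 ≈ 3.247 kN.
Then T_R = 1.1916 × 3.24696 = 3.869 kN.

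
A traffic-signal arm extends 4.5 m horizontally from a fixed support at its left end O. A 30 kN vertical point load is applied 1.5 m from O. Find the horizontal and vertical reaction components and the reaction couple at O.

O_x = 0, O_y = 30.00 kN, M_O = 45.00 kN·m

ΣF_x = 0: O_x = 0.
ΣF_y = 0: O_y − 30 = 0 → O_y = 30.00 kN.
ΣM about O: M_O − 30·1.5 = 0 → M_O = 45.00 kN·m.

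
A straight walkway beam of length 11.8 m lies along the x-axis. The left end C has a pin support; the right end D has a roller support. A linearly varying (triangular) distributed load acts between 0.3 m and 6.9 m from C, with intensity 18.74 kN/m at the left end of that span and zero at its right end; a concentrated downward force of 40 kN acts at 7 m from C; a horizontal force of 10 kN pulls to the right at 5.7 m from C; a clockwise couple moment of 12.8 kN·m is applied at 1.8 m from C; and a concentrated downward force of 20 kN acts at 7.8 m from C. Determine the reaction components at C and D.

C_x = -10.00 kN, C_y = 70.71 kN, D_y = 51.14 kN

Resultant of the triangular load: ½ × 18.74 × 6.6 = 61.842 kN, acting at 2.5 m from C (one-third of the span from the peak).
Moments about C: D_y·11.8 − (½·18.74·6.6)·2.5 − 40·7 − 12.8 − 20·7.8 = 0 → D_y = 603.405/11.8 = 51.136 ≈ 51.14 kN.
ΣF_y = 0: C_y + 51.136 − ½·18.74·6.6 − 40 − 20 = 0 → C_y = 70.71 kN.
ΣF_x = 0: C_x + 10 = 0 → C_x = -10.00 kN.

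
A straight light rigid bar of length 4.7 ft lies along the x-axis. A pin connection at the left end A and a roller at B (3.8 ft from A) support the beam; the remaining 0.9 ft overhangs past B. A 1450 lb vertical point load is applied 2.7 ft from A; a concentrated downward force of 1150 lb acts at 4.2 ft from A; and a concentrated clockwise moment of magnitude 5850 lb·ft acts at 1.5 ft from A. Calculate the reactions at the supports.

Moments about A: B_y·3.8 − 1450·2.7 − 1150·4.2 − 5850 = 0 → B_y = 14595/3.8 = 3840.79 ≈ 3841 lb.
ΣF_y = 0: A_y + 3840.79 − 1450 − 1150 = 0 → A_y = -1241 lb.
ΣF_x = 0: no horizontal applied forces, so A_x = 0.

A_x = 0, A_y = -1241 lb, B_y = 3841 lb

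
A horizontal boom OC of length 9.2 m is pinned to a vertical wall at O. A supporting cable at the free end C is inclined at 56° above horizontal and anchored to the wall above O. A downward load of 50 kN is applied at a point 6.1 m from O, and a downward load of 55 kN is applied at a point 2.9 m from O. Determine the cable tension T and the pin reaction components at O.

T = 60.90 kN, O_x = 34.06 kN, O_y = 54.51 kN

ΣM about O: T·sin56°·9.2 − 50·6.1 − 55·2.9 = 0 → T = 464.5/(9.2·0.829038) = 60.9009 ≈ 60.90 kN.
ΣF_x = 0: O_x − T·cos56° = 0 → O_x = 60.9009 × 0.559193 = 34.06 kN.
ΣF_y = 0: O_y + T·sin56° − 50 − 55 = 0 → O_y = 105 − 60.9009 × 0.829038 = 54.51 kN.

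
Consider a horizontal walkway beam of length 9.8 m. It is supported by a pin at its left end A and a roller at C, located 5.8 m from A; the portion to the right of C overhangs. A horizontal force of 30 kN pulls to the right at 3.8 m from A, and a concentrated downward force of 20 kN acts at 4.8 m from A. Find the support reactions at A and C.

Taking moments about A: C_y·5.8 − 20·4.8 = 0 → C_y = 96/5.8 = 16.5517 ≈ 16.55 kN.
ΣF_y = 0: A_y + 16.5517 − 20 = 0 → A_y = 3.448 kN.
ΣF_x = 0: A_x + 30 = 0 → A_x = -30.00 kN.

A_x = -30.00 kN, A_y = 3.448 kN, C_y = 16.55 kN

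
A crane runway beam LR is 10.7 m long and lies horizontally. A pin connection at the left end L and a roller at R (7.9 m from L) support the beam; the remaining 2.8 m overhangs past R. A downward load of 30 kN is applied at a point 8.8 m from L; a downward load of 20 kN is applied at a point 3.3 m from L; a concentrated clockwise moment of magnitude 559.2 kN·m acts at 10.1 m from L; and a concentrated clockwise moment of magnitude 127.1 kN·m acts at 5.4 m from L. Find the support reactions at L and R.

ΣM about L: R_y·7.9 − 30·8.8 − 20·3.3 − 559.2 − 127.1 = 0 → R_y = 1016.3/7.9 = 128.646 ≈ 128.6 kN.
ΣF_y = 0: L_y + 128.646 − 30 − 20 = 0 → L_y = -78.65 kN.
ΣF_x = 0: no horizontal applied forces, so L_x = 0.

L_x = 0, L_y = -78.65 kN, R_y = 128.6 kN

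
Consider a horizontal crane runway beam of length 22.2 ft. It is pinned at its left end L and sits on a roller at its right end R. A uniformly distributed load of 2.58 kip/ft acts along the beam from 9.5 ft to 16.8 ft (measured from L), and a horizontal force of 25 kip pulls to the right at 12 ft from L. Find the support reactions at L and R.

L_x = -25.00 kip, L_y = 7.678 kip, R_y = 11.16 kip

Resultant of the distributed load: 2.58 × 7.3 = 18.834 kip at 13.15 ft from L.
ΣM about L: R_y·22.2 − (2.58·7.3)·13.15 = 0 → R_y = 247.6671/22.2 = 11.1562 ≈ 11.16 kip.
ΣF_y = 0: L_y + 11.1562 − 2.58·7.3 = 0 → L_y = 7.678 kip.
ΣF_x = 0: L_x + 25 = 0 → L_x = -25.00 kip.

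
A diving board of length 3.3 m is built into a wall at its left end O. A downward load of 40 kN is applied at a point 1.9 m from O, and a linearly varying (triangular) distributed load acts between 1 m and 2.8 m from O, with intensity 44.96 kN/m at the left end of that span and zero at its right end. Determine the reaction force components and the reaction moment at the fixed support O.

Resultant of the triangular load: ½ × 44.96 × 1.8 = 40.464 kN, acting at 1.6 m from O (one-third of the span from the peak).
ΣF_x = 0: O_x = 0.
ΣF_y = 0: O_y − 40 − ½·44.96·1.8 = 0 → O_y = 80.46 kN.
ΣM about O: M_O − 40·1.9 − (½·44.96·1.8)·1.6 = 0 → M_O = 140.7 kN·m.

O_x = 0, O_y = 80.46 kN, M_O = 140.7 kN·m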